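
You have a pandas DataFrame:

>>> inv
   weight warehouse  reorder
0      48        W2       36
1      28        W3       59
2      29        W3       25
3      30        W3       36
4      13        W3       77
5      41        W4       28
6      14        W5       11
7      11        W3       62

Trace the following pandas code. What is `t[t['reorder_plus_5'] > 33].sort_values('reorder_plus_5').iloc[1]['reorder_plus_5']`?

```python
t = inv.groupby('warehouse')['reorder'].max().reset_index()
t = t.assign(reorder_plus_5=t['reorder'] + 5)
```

82

group by warehouse, max of reorder:
warehouse
W2    36
W3    77
W4    28
W5    11
Name: reorder, dtype: int64
reset_index():
  warehouse  reorder
0        W2       36
1        W3       77
2        W4       28
3        W5       11
add column reorder_plus_5 = t['reorder'] + 5:
  warehouse  reorder  reorder_plus_5
0        W2       36              41
1        W3       77              82
2        W4       28              33
3        W5       11              16
filter rows where reorder_plus_5 > 33:
  warehouse  reorder  reorder_plus_5
0        W2       36              41
1        W3       77              82
sort by reorder_plus_5:
  warehouse  reorder  reorder_plus_5
0        W2       36              41
1        W3       77              82
Hence 82.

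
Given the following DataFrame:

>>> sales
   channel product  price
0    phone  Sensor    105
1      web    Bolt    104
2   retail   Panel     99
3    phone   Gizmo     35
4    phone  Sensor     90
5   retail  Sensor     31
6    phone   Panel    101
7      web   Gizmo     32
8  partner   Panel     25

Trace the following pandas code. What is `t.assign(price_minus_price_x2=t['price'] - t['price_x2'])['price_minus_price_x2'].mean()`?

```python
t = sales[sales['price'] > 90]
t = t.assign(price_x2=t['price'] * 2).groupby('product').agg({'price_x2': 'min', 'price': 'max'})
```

-102.0

filter rows where price > 90:
  channel product  price
0   phone  Sensor    105
1     web    Bolt    104
2  retail   Panel     99
6   phone   Panel    101
add column price_x2 = t['price'] * 2:
  channel product  price  price_x2
0   phone  Sensor    105       210
1     web    Bolt    104       208
2  retail   Panel     99       198
6   phone   Panel    101       202
group by product: min(price_x2), max(price):
         price_x2  price
product                 
Bolt          208    104
Panel         198    101
Sensor        210    105
add column price_minus_price_x2 = t['price'] - t['price_x2']:
         price_x2  price  price_minus_price_x2
product                                       
Bolt          208    104                  -104
Panel         198    101                   -97
Sensor        210    105                  -105
Reading off the mean of column 'price_minus_price_x2', we get -102.0.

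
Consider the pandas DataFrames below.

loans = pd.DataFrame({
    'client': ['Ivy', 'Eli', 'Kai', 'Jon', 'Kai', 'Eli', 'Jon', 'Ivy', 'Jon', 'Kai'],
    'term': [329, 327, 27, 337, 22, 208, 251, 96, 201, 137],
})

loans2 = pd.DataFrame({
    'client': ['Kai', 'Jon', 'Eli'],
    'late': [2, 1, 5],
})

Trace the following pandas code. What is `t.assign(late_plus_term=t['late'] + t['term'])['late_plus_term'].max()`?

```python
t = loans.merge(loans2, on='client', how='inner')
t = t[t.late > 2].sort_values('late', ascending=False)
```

332

merge on 'client' (how='inner') → 8 rows:
  client  term  late
0    Eli   327     5
1    Kai    27     2
2    Jon   337     1
3    Kai    22     2
4    Eli   208     5
5    Jon   251     1
6    Jon   201     1
7    Kai   137     2
filter rows where late > 2:
  client  term  late
0    Eli   327     5
4    Eli   208     5
sort by late descending:
  client  term  late
0    Eli   327     5
4    Eli   208     5
add column late_plus_term = t['late'] + t['term']:
  client  term  late  late_plus_term
0    Eli   327     5             332
4    Eli   208     5             213
max of column 'late_plus_term' → 332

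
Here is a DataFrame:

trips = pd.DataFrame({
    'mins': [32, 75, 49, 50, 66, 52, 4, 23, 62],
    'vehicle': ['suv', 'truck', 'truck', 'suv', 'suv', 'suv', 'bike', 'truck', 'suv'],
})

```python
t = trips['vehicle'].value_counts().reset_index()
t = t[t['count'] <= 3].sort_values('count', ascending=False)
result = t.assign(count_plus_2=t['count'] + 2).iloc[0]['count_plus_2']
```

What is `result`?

5

value_counts of vehicle:
vehicle
suv      5
truck    3
bike     1
Name: count, dtype: int64
reset_index():
  vehicle  count
0     suv      5
1   truck      3
2    bike      1
filter rows where count <= 3:
  vehicle  count
1   truck      3
2    bike      1
sort by count descending:
  vehicle  count
1   truck      3
2    bike      1
add column count_plus_2 = t['count'] + 2:
  vehicle  count  count_plus_2
1   truck      3             5
2    bike      1             3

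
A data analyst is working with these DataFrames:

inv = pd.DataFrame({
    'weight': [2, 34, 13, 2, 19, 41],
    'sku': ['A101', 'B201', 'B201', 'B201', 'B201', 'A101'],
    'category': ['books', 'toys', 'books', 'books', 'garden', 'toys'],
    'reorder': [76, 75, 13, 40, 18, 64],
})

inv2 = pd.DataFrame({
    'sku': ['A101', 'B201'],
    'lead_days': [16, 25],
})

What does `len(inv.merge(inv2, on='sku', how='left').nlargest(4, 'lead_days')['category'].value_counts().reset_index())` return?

3

merge on 'sku' (how='left') → 6 rows:
   weight   sku category  reorder  lead_days
0       2  A101    books       76         16
1      34  B201     toys       75         25
2      13  B201    books       13         25
3       2  B201    books       40         25
4      19  B201   garden       18         25
5      41  A101     toys       64         16
take 4 rows with largest lead_days:
   weight   sku category  reorder  lead_days
1      34  B201     toys       75         25
2      13  B201    books       13         25
3       2  B201    books       40         25
4      19  B201   garden       18         25
value_counts of category:
category
books     2
toys      1
garden    1
Name: count, dtype: int64
reset_index():
  category  count
0    books      2
1     toys      1
2   garden      1
number of rows → 3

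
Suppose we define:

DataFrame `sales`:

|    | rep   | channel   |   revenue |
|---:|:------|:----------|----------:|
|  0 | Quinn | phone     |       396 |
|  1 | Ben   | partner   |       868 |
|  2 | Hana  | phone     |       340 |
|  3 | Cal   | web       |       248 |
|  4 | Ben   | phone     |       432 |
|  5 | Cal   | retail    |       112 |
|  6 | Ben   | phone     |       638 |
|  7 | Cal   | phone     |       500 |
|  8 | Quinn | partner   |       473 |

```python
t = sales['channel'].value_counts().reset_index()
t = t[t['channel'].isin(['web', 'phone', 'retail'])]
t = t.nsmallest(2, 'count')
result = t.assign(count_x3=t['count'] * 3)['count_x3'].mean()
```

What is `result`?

3.0

value_counts of channel:
channel
phone      5
partner    2
web        1
retail     1
Name: count, dtype: int64
reset_index():
   channel  count
0    phone      5
1  partner      2
2      web      1
3   retail      1
filter rows where channel in ['web', 'phone', 'retail']:
  channel  count
0   phone      5
2     web      1
3  retail      1
take 2 rows with smallest count:
  channel  count
2     web      1
3  retail      1
add column count_x3 = t['count'] * 3:
  channel  count  count_x3
2     web      1         3
3  retail      1         3
Finally, mean of column 'count_x3' = 3.0.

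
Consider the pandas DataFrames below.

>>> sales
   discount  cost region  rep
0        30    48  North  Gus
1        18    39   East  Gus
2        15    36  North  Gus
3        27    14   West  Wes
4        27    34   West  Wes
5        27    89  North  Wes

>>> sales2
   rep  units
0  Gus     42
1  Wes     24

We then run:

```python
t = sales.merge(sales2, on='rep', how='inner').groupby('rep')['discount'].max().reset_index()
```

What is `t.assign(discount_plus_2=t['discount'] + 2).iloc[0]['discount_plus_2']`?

32

merge on 'rep' (how='inner') → 6 rows:
   discount  cost region  rep  units
0        30    48  North  Gus     42
1        18    39   East  Gus     42
2        15    36  North  Gus     42
3        27    14   West  Wes     24
4        27    34   West  Wes     24
5        27    89  North  Wes     24
group by rep, max of discount:
rep
Gus    30
Wes    27
Name: discount, dtype: int64
reset_index():
   rep  discount
0  Gus        30
1  Wes        27
add column discount_plus_2 = t['discount'] + 2:
   rep  discount  discount_plus_2
0  Gus        30               32
1  Wes        27               29
The value at position 0, column 'discount_plus_2' is 32.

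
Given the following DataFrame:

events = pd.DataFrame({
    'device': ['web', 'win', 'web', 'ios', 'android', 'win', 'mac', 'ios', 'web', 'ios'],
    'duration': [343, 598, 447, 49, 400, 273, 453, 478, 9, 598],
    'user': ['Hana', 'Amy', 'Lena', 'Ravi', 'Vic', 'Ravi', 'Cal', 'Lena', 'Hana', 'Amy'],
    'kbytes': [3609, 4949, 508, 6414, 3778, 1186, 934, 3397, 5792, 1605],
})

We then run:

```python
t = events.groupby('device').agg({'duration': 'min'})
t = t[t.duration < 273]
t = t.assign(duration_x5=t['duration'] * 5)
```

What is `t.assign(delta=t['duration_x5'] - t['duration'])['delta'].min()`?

36

group by device, min of duration:
         duration
device           
android       400
ios            49
mac           453
web             9
win           273
filter rows where duration < 273:
        duration
device          
ios           49
web            9
add column duration_x5 = t['duration'] * 5:
        duration  duration_x5
device                       
ios           49          245
web            9           45
add column delta = t['duration_x5'] - t['duration']:
        duration  duration_x5  delta
device                              
ios           49          245    196
web            9           45     36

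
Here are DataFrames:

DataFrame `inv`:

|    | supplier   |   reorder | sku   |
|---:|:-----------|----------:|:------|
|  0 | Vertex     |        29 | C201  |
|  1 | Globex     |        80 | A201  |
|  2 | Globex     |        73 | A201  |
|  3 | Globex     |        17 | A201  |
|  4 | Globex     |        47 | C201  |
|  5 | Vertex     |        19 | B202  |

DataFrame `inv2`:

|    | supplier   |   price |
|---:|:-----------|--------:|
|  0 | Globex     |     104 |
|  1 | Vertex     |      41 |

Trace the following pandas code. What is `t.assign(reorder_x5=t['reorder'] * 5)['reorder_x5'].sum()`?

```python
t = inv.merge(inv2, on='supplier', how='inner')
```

1325

merge on 'supplier' (how='inner') → 6 rows:
  supplier  reorder   sku  price
0   Vertex       29  C201     41
1   Globex       80  A201    104
2   Globex       73  A201    104
3   Globex       17  A201    104
4   Globex       47  C201    104
5   Vertex       19  B202     41
add column reorder_x5 = t['reorder'] * 5:
  supplier  reorder   sku  price  reorder_x5
0   Vertex       29  C201     41         145
1   Globex       80  A201    104         400
2   Globex       73  A201    104         365
3   Globex       17  A201    104          85
4   Globex       47  C201    104         235
5   Vertex       19  B202     41          95
Reading off the sum of column 'reorder_x5', we get 1325.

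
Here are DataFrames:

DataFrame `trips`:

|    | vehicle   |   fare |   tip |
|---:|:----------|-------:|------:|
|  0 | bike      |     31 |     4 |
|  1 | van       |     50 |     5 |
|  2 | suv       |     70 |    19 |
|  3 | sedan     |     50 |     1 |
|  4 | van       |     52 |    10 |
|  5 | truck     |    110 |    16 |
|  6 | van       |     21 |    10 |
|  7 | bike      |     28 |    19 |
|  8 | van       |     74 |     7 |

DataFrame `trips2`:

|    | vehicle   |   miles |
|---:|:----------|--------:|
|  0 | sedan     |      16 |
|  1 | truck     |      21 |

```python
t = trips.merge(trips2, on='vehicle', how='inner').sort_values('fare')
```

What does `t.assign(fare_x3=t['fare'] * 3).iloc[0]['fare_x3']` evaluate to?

150

merge on 'vehicle' (how='inner') → 2 rows:
  vehicle  fare  tip  miles
0   sedan    50    1     16
1   truck   110   16     21
sort by fare:
  vehicle  fare  tip  miles
0   sedan    50    1     16
1   truck   110   16     21
add column fare_x3 = t['fare'] * 3:
  vehicle  fare  tip  miles  fare_x3
0   sedan    50    1     16      150
1   truck   110   16     21      330
Then the value at position 0, column 'fare_x3': 150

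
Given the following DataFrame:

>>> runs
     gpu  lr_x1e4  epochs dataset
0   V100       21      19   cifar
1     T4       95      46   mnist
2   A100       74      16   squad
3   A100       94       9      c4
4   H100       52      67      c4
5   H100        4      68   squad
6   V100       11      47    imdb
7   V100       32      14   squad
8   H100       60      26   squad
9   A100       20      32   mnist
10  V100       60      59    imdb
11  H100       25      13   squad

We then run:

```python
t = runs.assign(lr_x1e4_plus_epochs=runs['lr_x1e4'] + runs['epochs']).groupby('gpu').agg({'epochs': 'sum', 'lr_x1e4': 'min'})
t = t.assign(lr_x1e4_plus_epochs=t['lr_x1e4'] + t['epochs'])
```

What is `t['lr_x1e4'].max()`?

add column lr_x1e4_plus_epochs = runs['lr_x1e4'] + runs['epochs']:
     gpu  lr_x1e4  epochs dataset  lr_x1e4_plus_epochs
0   V100       21      19   cifar                   40
1     T4       95      46   mnist                  141
2   A100       74      16   squad                   90
3   A100       94       9      c4                  103
4   H100       52      67      c4                  119
5   H100        4      68   squad                   72
6   V100       11      47    imdb                   58
7   V100       32      14   squad                   46
8   H100       60      26   squad                   86
9   A100       20      32   mnist                   52
10  V100       60      59    imdb                  119
11  H100       25      13   squad                   38
group by gpu: sum(epochs), min(lr_x1e4):
      epochs  lr_x1e4
gpu                  
A100      57       20
H100     174        4
T4        46       95
V100     139       11
add column lr_x1e4_plus_epochs = t['lr_x1e4'] + t['epochs']:
      epochs  lr_x1e4  lr_x1e4_plus_epochs
gpu                                       
A100      57       20                   77
H100     174        4                  178
T4        46       95                  141
V100     139       11                  150
Taking the max of column 'lr_x1e4' gives 95.

95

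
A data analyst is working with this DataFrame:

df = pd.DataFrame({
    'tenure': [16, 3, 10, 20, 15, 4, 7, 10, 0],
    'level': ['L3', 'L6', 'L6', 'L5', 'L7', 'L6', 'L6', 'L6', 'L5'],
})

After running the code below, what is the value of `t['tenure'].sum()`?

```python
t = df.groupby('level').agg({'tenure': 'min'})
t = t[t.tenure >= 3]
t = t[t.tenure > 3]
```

31

group by level, min of tenure:
       tenure
level        
L3         16
L5          0
L6          3
L7         15
filter rows where tenure >= 3:
       tenure
level        
L3         16
L6          3
L7         15
filter rows where tenure > 3:
       tenure
level        
L3         16
L7         15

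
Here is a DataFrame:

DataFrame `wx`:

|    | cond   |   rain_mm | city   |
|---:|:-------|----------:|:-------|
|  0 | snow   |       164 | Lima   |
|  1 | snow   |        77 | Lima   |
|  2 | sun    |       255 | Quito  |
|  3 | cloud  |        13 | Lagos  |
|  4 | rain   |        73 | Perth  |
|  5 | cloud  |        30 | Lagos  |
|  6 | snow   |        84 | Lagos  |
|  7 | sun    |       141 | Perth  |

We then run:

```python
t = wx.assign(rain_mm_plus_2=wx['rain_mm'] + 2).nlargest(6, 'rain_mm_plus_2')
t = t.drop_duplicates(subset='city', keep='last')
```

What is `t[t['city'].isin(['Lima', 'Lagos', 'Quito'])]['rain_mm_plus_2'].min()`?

add column rain_mm_plus_2 = wx['rain_mm'] + 2:
    cond  rain_mm   city  rain_mm_plus_2
0   snow      164   Lima             166
1   snow       77   Lima              79
2    sun      255  Quito             257
3  cloud       13  Lagos              15
4   rain       73  Perth              75
5  cloud       30  Lagos              32
6   snow       84  Lagos              86
7    sun      141  Perth             143
take 6 rows with largest rain_mm_plus_2:
   cond  rain_mm   city  rain_mm_plus_2
2   sun      255  Quito             257
0  snow      164   Lima             166
7   sun      141  Perth             143
6  snow       84  Lagos              86
1  snow       77   Lima              79
4  rain       73  Perth              75
drop duplicate city (keep=last):
   cond  rain_mm   city  rain_mm_plus_2
2   sun      255  Quito             257
6  snow       84  Lagos              86
1  snow       77   Lima              79
4  rain       73  Perth              75
filter rows where city in ['Lima', 'Lagos', 'Quito']:
   cond  rain_mm   city  rain_mm_plus_2
2   sun      255  Quito             257
6  snow       84  Lagos              86
1  snow       77   Lima              79

79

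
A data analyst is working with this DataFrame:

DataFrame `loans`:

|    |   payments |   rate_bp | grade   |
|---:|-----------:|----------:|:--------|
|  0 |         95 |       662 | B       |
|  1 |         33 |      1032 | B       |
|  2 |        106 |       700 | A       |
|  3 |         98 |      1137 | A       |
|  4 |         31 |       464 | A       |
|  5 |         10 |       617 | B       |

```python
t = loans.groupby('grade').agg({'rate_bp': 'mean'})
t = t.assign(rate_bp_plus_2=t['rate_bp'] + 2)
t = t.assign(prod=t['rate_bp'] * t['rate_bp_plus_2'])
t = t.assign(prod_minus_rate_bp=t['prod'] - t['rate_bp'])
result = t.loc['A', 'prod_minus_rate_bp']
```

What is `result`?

group by grade, mean of rate_bp:
          rate_bp
grade            
A      767.000000
B      770.333333
add column rate_bp_plus_2 = t['rate_bp'] + 2:
          rate_bp  rate_bp_plus_2
grade                            
A      767.000000      769.000000
B      770.333333      772.333333
add column prod = t['rate_bp'] * t['rate_bp_plus_2']:
          rate_bp  rate_bp_plus_2           prod
grade                                           
A      767.000000      769.000000  589823.000000
B      770.333333      772.333333  594954.111111
add column prod_minus_rate_bp = t['prod'] - t['rate_bp']:
          rate_bp  rate_bp_plus_2           prod  prod_minus_rate_bp
grade                                                               
A      767.000000      769.000000  589823.000000       589056.000000
B      770.333333      772.333333  594954.111111       594183.777778
Reading off the value at row 'A', column 'prod_minus_rate_bp', we get 589056.0.

589056.0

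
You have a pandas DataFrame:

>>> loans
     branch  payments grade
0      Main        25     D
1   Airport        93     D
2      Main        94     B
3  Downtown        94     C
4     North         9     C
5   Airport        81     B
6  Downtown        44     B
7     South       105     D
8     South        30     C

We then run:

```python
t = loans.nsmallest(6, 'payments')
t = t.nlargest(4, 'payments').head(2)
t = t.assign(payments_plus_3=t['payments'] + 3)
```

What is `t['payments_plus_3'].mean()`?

90.0

take 6 rows with smallest payments:
     branch  payments grade
4     North         9     C
0      Main        25     D
8     South        30     C
6  Downtown        44     B
5   Airport        81     B
1   Airport        93     D
take 4 rows with largest payments:
     branch  payments grade
1   Airport        93     D
5   Airport        81     B
6  Downtown        44     B
8     South        30     C
take first 2 rows:
    branch  payments grade
1  Airport        93     D
5  Airport        81     B
add column payments_plus_3 = t['payments'] + 3:
    branch  payments grade  payments_plus_3
1  Airport        93     D               96
5  Airport        81     B               84
Hence 90.0.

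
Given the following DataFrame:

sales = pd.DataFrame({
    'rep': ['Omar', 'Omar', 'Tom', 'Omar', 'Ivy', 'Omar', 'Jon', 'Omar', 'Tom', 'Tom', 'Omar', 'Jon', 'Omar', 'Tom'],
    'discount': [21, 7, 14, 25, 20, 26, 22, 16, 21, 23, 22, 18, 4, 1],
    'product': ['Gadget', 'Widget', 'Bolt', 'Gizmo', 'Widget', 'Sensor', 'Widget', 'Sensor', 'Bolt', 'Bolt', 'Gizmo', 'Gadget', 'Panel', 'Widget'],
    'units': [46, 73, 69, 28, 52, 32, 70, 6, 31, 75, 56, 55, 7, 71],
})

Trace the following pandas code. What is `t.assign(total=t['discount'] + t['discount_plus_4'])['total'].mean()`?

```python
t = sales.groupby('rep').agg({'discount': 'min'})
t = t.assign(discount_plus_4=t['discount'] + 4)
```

group by rep, min of discount:
      discount
rep           
Ivy         20
Jon         18
Omar         4
Tom          1
add column discount_plus_4 = t['discount'] + 4:
      discount  discount_plus_4
rep                            
Ivy         20               24
Jon         18               22
Omar         4                8
Tom          1                5
add column total = t['discount'] + t['discount_plus_4']:
      discount  discount_plus_4  total
rep                                   
Ivy         20               24     44
Jon         18               22     40
Omar         4                8     12
Tom          1                5      6
Reading off the mean of column 'total', we get 25.5.

25.5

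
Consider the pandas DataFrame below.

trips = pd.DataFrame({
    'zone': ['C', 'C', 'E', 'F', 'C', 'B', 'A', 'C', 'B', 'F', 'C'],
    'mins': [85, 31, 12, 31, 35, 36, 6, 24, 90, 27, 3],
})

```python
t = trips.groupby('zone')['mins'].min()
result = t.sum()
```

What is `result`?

group by zone, min of mins:
zone
A     6
B    36
C     3
E    12
F    27
Name: mins, dtype: int64
Taking the sum of the resulting series gives 84.

84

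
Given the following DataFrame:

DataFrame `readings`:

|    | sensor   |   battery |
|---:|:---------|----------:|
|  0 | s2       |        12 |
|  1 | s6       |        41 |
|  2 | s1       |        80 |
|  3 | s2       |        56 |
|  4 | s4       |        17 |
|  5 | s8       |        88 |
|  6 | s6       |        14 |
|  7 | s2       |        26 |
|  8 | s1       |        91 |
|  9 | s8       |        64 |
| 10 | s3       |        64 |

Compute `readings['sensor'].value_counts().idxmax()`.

value_counts of sensor:
sensor
s2    3
s6    2
s1    2
s8    2
s4    1
s3    1
Name: count, dtype: int64
So idxmax() = s2.

s2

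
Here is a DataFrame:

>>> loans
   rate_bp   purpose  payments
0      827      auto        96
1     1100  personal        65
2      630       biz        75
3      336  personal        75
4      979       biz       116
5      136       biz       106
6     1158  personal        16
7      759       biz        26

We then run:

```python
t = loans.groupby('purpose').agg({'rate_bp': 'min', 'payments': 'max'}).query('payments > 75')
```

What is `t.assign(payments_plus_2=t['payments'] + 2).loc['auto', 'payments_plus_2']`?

98

group by purpose: min(rate_bp), max(payments):
          rate_bp  payments
purpose                    
auto          827        96
biz           136       116
personal      336        75
filter rows where payments > 75:
         rate_bp  payments
purpose                   
auto         827        96
biz          136       116
add column payments_plus_2 = t['payments'] + 2:
         rate_bp  payments  payments_plus_2
purpose                                    
auto         827        96               98
biz          136       116              118
Then the value at row 'auto', column 'payments_plus_2': 98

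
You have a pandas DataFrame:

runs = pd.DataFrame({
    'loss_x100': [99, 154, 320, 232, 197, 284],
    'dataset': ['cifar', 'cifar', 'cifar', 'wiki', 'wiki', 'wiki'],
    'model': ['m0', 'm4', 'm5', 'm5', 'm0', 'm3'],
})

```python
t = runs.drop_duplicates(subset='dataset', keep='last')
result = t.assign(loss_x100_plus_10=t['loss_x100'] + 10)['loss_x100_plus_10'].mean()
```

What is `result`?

drop duplicate dataset (keep=last):
   loss_x100 dataset model
2        320   cifar    m5
5        284    wiki    m3
add column loss_x100_plus_10 = t['loss_x100'] + 10:
   loss_x100 dataset model  loss_x100_plus_10
2        320   cifar    m5                330
5        284    wiki    m3                294
Reading off the mean of column 'loss_x100_plus_10', we get 312.0.

312.0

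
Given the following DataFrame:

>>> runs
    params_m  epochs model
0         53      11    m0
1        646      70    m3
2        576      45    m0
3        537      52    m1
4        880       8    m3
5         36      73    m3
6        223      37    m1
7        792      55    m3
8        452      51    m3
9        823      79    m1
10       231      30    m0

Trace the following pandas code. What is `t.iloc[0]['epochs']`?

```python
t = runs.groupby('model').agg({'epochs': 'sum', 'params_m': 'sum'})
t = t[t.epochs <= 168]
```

group by model: sum(epochs), sum(params_m):
       epochs  params_m
model                  
m0         86       860
m1        168      1583
m3        257      2806
filter rows where epochs <= 168:
       epochs  params_m
model                  
m0         86       860
m1        168      1583
value at position 0, column 'epochs' → 86

86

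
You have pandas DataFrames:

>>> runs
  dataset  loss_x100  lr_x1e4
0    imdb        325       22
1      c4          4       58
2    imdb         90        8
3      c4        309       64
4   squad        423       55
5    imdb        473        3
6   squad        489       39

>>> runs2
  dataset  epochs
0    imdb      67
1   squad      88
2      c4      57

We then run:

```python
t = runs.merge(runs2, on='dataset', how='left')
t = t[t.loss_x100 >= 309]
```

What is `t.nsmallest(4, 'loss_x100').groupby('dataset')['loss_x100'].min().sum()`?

merge on 'dataset' (how='left') → 7 rows:
  dataset  loss_x100  lr_x1e4  epochs
0    imdb        325       22      67
1      c4          4       58      57
2    imdb         90        8      67
3      c4        309       64      57
4   squad        423       55      88
5    imdb        473        3      67
6   squad        489       39      88
filter rows where loss_x100 >= 309:
  dataset  loss_x100  lr_x1e4  epochs
0    imdb        325       22      67
3      c4        309       64      57
4   squad        423       55      88
5    imdb        473        3      67
6   squad        489       39      88
take 4 rows with smallest loss_x100:
  dataset  loss_x100  lr_x1e4  epochs
3      c4        309       64      57
0    imdb        325       22      67
4   squad        423       55      88
5    imdb        473        3      67
group by dataset, min of loss_x100:
dataset
c4       309
imdb     325
squad    423
Name: loss_x100, dtype: int64
sum of the resulting series → 1057

1057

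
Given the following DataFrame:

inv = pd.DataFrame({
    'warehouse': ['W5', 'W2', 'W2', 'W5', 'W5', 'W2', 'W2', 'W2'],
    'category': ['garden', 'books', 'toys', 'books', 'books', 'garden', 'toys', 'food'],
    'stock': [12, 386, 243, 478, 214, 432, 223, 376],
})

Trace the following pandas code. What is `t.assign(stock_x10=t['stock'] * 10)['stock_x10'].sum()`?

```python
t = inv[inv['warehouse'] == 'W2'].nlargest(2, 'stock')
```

8180

filter rows where warehouse == 'W2':
  warehouse category  stock
1        W2    books    386
2        W2     toys    243
5        W2   garden    432
6        W2     toys    223
7        W2     food    376
take 2 rows with largest stock:
  warehouse category  stock
5        W2   garden    432
1        W2    books    386
add column stock_x10 = t['stock'] * 10:
  warehouse category  stock  stock_x10
5        W2   garden    432       4320
1        W2    books    386       3860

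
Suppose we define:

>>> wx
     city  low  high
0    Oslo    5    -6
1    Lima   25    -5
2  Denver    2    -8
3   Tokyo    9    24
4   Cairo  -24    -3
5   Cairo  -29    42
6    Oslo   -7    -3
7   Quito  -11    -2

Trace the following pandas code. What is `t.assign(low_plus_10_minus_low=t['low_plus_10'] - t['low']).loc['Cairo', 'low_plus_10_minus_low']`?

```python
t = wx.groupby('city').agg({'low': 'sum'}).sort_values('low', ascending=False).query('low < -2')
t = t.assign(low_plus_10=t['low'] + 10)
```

10

group by city, sum of low:
        low
city       
Cairo   -53
Denver    2
Lima     25
Oslo     -2
Quito   -11
Tokyo     9
sort by low descending:
        low
city       
Lima     25
Tokyo     9
Denver    2
Oslo     -2
Quito   -11
Cairo   -53
filter rows where low < -2:
       low
city      
Quito  -11
Cairo  -53
add column low_plus_10 = t['low'] + 10:
       low  low_plus_10
city                   
Quito  -11           -1
Cairo  -53          -43
add column low_plus_10_minus_low = t['low_plus_10'] - t['low']:
       low  low_plus_10  low_plus_10_minus_low
city                                          
Quito  -11           -1                     10
Cairo  -53          -43                     10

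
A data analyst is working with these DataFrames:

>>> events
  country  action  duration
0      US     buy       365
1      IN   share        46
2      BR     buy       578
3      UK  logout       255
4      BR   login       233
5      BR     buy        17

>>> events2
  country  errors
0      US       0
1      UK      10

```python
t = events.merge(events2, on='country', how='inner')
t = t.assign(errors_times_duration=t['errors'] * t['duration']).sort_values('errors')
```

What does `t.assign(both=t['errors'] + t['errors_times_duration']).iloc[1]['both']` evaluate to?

merge on 'country' (how='inner') → 2 rows:
  country  action  duration  errors
0      US     buy       365       0
1      UK  logout       255      10
add column errors_times_duration = t['errors'] * t['duration']:
  country  action  duration  errors  errors_times_duration
0      US     buy       365       0                      0
1      UK  logout       255      10                   2550
sort by errors:
  country  action  duration  errors  errors_times_duration
0      US     buy       365       0                      0
1      UK  logout       255      10                   2550
add column both = t['errors'] + t['errors_times_duration']:
  country  action  duration  errors  errors_times_duration  both
0      US     buy       365       0                      0     0
1      UK  logout       255      10                   2550  2560
value at position 1, column 'both' → 2560

2560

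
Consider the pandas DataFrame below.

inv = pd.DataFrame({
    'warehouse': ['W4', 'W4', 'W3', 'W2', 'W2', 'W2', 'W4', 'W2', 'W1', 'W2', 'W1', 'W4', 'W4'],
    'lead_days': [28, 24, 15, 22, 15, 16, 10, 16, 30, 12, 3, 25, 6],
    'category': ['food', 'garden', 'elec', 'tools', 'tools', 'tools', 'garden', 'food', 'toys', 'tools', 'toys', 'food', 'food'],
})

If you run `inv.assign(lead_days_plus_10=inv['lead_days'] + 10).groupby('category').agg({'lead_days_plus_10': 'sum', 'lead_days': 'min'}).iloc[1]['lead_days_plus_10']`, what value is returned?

add column lead_days_plus_10 = inv['lead_days'] + 10:
   warehouse  lead_days category  lead_days_plus_10
0         W4         28     food                 38
1         W4         24   garden                 34
2         W3         15     elec                 25
3         W2         22    tools                 32
4         W2         15    tools                 25
5         W2         16    tools                 26
6         W4         10   garden                 20
7         W2         16     food                 26
8         W1         30     toys                 40
9         W2         12    tools                 22
10        W1          3     toys                 13
11        W4         25     food                 35
12        W4          6     food                 16
group by category: sum(lead_days_plus_10), min(lead_days):
          lead_days_plus_10  lead_days
category                              
elec                     25         15
food                    115          6
garden                   54         10
tools                   105         12
toys                     53          3
Finally, value at position 1, column 'lead_days_plus_10' = 115.

115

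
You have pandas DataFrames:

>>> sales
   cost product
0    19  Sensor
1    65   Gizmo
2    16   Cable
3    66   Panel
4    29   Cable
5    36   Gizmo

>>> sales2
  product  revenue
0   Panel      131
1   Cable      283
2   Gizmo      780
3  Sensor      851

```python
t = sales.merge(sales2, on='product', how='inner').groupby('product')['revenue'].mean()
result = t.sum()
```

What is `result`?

merge on 'product' (how='inner') → 6 rows:
   cost product  revenue
0    19  Sensor      851
1    65   Gizmo      780
2    16   Cable      283
3    66   Panel      131
4    29   Cable      283
5    36   Gizmo      780
group by product, mean of revenue:
product
Cable     283.0
Gizmo     780.0
Panel     131.0
Sensor    851.0
Name: revenue, dtype: float64
The sum of the resulting series is 2045.0.

2045.0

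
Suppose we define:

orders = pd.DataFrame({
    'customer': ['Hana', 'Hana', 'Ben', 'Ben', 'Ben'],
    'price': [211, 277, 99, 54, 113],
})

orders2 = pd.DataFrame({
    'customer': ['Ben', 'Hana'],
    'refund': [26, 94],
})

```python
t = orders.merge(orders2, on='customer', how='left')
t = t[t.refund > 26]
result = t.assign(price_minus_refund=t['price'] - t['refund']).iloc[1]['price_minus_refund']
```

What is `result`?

183

merge on 'customer' (how='left') → 5 rows:
  customer  price  refund
0     Hana    211      94
1     Hana    277      94
2      Ben     99      26
3      Ben     54      26
4      Ben    113      26
filter rows where refund > 26:
  customer  price  refund
0     Hana    211      94
1     Hana    277      94
add column price_minus_refund = t['price'] - t['refund']:
  customer  price  refund  price_minus_refund
0     Hana    211      94                 117
1     Hana    277      94                 183
So iloc[1]['price_minus_refund'] = 183.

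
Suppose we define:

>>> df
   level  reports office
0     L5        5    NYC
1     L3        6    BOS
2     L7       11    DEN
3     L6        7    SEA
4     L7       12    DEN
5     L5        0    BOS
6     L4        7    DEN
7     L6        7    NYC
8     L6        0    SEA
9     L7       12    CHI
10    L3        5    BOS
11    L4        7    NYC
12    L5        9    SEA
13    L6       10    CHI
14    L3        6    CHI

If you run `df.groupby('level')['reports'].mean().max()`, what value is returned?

11.6666666667

group by level, mean of reports:
level
L3     5.666667
L4     7.000000
L5     4.666667
L6     6.000000
L7    11.666667
Name: reports, dtype: float64
Hence 11.6666666667.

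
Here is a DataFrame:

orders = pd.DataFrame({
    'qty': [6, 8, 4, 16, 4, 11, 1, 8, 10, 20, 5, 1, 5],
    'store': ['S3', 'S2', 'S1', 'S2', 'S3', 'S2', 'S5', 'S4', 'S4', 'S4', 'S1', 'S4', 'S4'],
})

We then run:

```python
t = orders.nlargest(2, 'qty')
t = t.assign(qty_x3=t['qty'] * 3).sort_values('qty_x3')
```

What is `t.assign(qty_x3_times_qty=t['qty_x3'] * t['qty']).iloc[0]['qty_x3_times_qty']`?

take 2 rows with largest qty:
   qty store
9   20    S4
3   16    S2
add column qty_x3 = t['qty'] * 3:
   qty store  qty_x3
9   20    S4      60
3   16    S2      48
sort by qty_x3:
   qty store  qty_x3
3   16    S2      48
9   20    S4      60
add column qty_x3_times_qty = t['qty_x3'] * t['qty']:
   qty store  qty_x3  qty_x3_times_qty
3   16    S2      48               768
9   20    S4      60              1200

768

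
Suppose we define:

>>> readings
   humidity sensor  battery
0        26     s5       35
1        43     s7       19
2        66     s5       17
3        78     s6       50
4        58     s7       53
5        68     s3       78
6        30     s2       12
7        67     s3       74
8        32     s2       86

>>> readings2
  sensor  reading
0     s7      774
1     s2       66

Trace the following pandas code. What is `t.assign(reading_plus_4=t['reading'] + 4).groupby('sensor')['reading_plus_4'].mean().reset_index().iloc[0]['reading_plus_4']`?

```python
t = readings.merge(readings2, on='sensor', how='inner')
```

merge on 'sensor' (how='inner') → 4 rows:
   humidity sensor  battery  reading
0        43     s7       19      774
1        58     s7       53      774
2        30     s2       12       66
3        32     s2       86       66
add column reading_plus_4 = t['reading'] + 4:
   humidity sensor  battery  reading  reading_plus_4
0        43     s7       19      774             778
1        58     s7       53      774             778
2        30     s2       12       66              70
3        32     s2       86       66              70
group by sensor, mean of reading_plus_4:
sensor
s2     70.0
s7    778.0
Name: reading_plus_4, dtype: float64
reset_index():
  sensor  reading_plus_4
0     s2            70.0
1     s7           778.0
Finally, value at position 0, column 'reading_plus_4' = 70.0.

70.0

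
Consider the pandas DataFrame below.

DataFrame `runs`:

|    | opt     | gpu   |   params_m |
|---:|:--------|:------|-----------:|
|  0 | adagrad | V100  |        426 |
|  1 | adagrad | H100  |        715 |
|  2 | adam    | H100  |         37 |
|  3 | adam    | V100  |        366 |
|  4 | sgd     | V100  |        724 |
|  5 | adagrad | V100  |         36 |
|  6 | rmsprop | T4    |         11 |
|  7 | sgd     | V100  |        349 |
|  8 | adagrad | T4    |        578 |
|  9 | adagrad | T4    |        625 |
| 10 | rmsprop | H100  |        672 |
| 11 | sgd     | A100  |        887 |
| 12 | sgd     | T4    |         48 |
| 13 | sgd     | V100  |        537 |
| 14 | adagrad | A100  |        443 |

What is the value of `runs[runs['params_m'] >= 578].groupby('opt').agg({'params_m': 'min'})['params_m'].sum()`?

1974

filter rows where params_m >= 578:
        opt   gpu  params_m
1   adagrad  H100       715
4       sgd  V100       724
8   adagrad    T4       578
9   adagrad    T4       625
10  rmsprop  H100       672
11      sgd  A100       887
group by opt, min of params_m:
         params_m
opt              
adagrad       578
rmsprop       672
sgd           724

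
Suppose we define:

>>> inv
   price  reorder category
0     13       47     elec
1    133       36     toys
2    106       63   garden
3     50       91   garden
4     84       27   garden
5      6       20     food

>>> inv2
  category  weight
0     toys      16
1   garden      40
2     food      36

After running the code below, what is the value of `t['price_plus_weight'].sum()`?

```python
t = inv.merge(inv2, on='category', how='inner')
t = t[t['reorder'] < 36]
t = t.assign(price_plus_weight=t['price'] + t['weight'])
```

merge on 'category' (how='inner') → 5 rows:
   price  reorder category  weight
0    133       36     toys      16
1    106       63   garden      40
2     50       91   garden      40
3     84       27   garden      40
4      6       20     food      36
filter rows where reorder < 36:
   price  reorder category  weight
3     84       27   garden      40
4      6       20     food      36
add column price_plus_weight = t['price'] + t['weight']:
   price  reorder category  weight  price_plus_weight
3     84       27   garden      40                124
4      6       20     food      36                 42
So sum() = 166.

166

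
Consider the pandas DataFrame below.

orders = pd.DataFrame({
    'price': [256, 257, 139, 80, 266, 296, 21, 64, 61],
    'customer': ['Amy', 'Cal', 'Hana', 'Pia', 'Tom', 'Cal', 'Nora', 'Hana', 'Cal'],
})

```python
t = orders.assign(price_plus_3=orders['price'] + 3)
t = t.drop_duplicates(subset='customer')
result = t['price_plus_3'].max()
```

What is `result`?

add column price_plus_3 = orders['price'] + 3:
   price customer  price_plus_3
0    256      Amy           259
1    257      Cal           260
2    139     Hana           142
3     80      Pia            83
4    266      Tom           269
5    296      Cal           299
6     21     Nora            24
7     64     Hana            67
8     61      Cal            64
drop duplicate customer (keep=first):
   price customer  price_plus_3
0    256      Amy           259
1    257      Cal           260
2    139     Hana           142
3     80      Pia            83
4    266      Tom           269
6     21     Nora            24
Taking the max of column 'price_plus_3' gives 269.

269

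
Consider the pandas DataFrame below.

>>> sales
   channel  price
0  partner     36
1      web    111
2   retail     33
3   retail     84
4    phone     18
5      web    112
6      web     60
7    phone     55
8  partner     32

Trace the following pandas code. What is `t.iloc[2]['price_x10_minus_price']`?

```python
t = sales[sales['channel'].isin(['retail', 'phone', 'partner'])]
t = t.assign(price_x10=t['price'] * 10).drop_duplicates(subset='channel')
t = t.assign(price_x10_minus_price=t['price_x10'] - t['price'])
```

filter rows where channel in ['retail', 'phone', 'partner']:
   channel  price
0  partner     36
2   retail     33
3   retail     84
4    phone     18
7    phone     55
8  partner     32
add column price_x10 = t['price'] * 10:
   channel  price  price_x10
0  partner     36        360
2   retail     33        330
3   retail     84        840
4    phone     18        180
7    phone     55        550
8  partner     32        320
drop duplicate channel (keep=first):
   channel  price  price_x10
0  partner     36        360
2   retail     33        330
4    phone     18        180
add column price_x10_minus_price = t['price_x10'] - t['price']:
   channel  price  price_x10  price_x10_minus_price
0  partner     36        360                    324
2   retail     33        330                    297
4    phone     18        180                    162

162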